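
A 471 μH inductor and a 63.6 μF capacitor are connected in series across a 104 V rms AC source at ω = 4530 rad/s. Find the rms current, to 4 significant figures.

77.77 A

X_L = ωL = 2.134 Ω
X_C = 1/(ωC) = 3.471 Ω
Net reactance X = X_L − X_C = -1.337 Ω
Z = − j1.337 Ω
|Z| = √(0² + 1.337²) = 1.337 Ω
I = V/|Z| = 104/1.337 = 77.77 A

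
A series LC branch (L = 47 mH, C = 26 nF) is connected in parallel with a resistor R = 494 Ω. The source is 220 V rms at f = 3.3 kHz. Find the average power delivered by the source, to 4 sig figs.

97.98 W

ω = 2πf = 20730 rad/s
X_L = ωL = 974.5 Ω
X_C = 1/(ωC) = 1855 Ω
Branch 1: Z₁ = R = 494.0 Ω
Branch 2 (series LC): Z₂ = j(X_L − X_C) = −j880.4 Ω
Parallel: Z = Z₁Z₂/(Z₁+Z₂), |Z| = 430.8 Ω, ∠Z = -29.30°
I = V/|Z| = 510.7 mA
P = VI cos φ = 220 × 0.5107 × cos(-29.30°) = 97.98 W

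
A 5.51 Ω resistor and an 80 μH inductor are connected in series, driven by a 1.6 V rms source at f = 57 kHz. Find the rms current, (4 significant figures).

ω = 2πf = 358100 rad/s
X_L = ωL = 28.65 Ω
Z = 5.510 + j28.65 Ω
|Z| = √(5.510² + 28.65²) = 29.18 Ω
I = V/|Z| = 1.6/29.18 = 54.84 mA

54.84 mA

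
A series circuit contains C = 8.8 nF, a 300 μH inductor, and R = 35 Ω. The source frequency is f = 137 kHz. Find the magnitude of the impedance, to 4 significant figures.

131.0 Ω

ω = 2πf = 860800 rad/s
X_L = ωL = 258.2 Ω
X_C = 1/(ωC) = 132.0 Ω
Net reactance X = X_L − X_C = 126.2 Ω
Z = 35.00 + j126.2 Ω
|Z| = √(35.00² + 126.2²) = 131.0 Ω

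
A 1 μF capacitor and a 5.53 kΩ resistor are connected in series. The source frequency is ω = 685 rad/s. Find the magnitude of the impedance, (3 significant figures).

X_C = 1/(ωC) = 1460 Ω
Z = 5530 − j1460 Ω
|Z| = √(5530² + 1460²) = 5720 Ω

5720 Ω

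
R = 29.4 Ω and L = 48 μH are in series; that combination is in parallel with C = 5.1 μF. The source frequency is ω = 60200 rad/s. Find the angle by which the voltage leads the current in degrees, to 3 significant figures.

-83.7°

X_L = ωL = 2.89 Ω
X_C = 1/(ωC) = 3.26 Ω
Branch 1 (R+jX_L): Z₁ = 29.4 + j2.89 Ω, |Z₁| = 29.5 Ω
Branch 2 (−jX_C): Z₂ = −j3.26 Ω
Parallel: Z = Z₁Z₂/(Z₁+Z₂), |Z| = 3.27 Ω, ∠Z = -83.7°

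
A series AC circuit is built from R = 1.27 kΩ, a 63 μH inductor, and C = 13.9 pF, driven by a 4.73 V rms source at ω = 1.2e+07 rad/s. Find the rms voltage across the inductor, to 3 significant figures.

0.663 V

X_L = ωL = 756 Ω
X_C = 1/(ωC) = 6000 Ω
Net reactance X = X_L − X_C = -5240 Ω
Z = 1270 − j5240 Ω
|Z| = √(1270² + 5240²) = 5390 Ω
I = V/|Z| = 877 μA
V_L = I·|Z_L| = 0.000877 × 756 = 0.663 V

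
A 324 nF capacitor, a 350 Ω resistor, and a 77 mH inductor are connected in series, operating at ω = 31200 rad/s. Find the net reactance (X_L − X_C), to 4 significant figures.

X_L = ωL = 2402 Ω
X_C = 1/(ωC) = 98.92 Ω
X = 2402 − 98.92 = 2303 Ω

2303 Ω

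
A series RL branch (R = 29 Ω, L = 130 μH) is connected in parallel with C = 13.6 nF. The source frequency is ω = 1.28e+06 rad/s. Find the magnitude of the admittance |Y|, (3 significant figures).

X_L = ωL = 166 Ω
X_C = 1/(ωC) = 57.4 Ω
Branch 1 (R+jX_L): Z₁ = 29.0 + j166 Ω, |Z₁| = 169 Ω
Branch 2 (−jX_C): Z₂ = −j57.4 Ω
Parallel: Z = Z₁Z₂/(Z₁+Z₂), |Z| = 86.1 Ω, ∠Z = -85.0°
|Y| = 1/|Z| = 11.6 mS

11.6 mS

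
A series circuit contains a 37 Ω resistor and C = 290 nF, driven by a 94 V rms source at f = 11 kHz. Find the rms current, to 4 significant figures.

1.513 A

ω = 2πf = 69120 rad/s
X_C = 1/(ωC) = 49.89 Ω
Z = 37.00 − j49.89 Ω
|Z| = √(37.00² + 49.89²) = 62.11 Ω
I = V/|Z| = 94/62.11 = 1.513 A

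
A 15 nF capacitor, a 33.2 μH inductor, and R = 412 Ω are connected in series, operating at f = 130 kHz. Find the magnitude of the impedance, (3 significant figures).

ω = 2πf = 816800 rad/s
X_L = ωL = 27.1 Ω
X_C = 1/(ωC) = 81.6 Ω
Net reactance X = X_L − X_C = -54.5 Ω
Z = 412 − j54.5 Ω
|Z| = √(412² + 54.5²) = 416 Ω

416 Ω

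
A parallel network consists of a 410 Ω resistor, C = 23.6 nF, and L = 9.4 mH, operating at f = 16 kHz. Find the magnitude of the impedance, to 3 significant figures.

361 Ω

ω = 2πf = 100500 rad/s
X_L = ωL = 945 Ω
X_C = 1/(ωC) = 421 Ω
Parallel: admittances add. Y = 1/R + 1/(jωL) + jωC
Y = (0.00244 + j0.00131) S
|Y| = 0.00277 S → |Z| = 1/|Y| = 361 Ω, ∠Z = −∠Y = -28.3°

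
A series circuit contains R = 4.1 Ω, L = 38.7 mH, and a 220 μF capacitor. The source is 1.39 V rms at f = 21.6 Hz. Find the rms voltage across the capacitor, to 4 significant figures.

1.631 V

ω = 2πf = 135.7 rad/s
X_L = ωL = 5.252 Ω
X_C = 1/(ωC) = 33.49 Ω
Net reactance X = X_L − X_C = -28.24 Ω
Z = 4.100 − j28.24 Ω
|Z| = √(4.100² + 28.24²) = 28.54 Ω
I = V/|Z| = 48.71 mA
V_C = I·|Z_C| = 0.04871 × 33.49 = 1.631 V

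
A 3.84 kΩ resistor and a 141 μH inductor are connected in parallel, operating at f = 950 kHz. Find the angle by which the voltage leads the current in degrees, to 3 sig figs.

77.6°

ω = 2πf = 5.969e+06 rad/s
X_L = ωL = 842 Ω
Parallel: admittances add. Y = 1/R + 1/(jωL)
Y = (0.000260 − j0.00119) S
|Y| = 0.00122 S → |Z| = 1/|Y| = 822 Ω, ∠Z = −∠Y = 77.6°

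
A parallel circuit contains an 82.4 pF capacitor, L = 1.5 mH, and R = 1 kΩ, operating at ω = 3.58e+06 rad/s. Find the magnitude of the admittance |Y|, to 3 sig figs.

X_L = ωL = 5370 Ω
X_C = 1/(ωC) = 3390 Ω
Parallel: admittances add. Y = 1/R + 1/(jωL) + jωC
Y = (0.00100 + j0.000109) S
|Y| = 0.00101 S → |Z| = 1/|Y| = 994 Ω, ∠Z = −∠Y = -6.21°

1.01 mS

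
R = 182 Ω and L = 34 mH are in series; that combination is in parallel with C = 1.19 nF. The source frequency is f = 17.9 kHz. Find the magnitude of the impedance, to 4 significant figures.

7832 Ω

ω = 2πf = 112500 rad/s
X_L = ωL = 3824 Ω
X_C = 1/(ωC) = 7472 Ω
Branch 1 (R+jX_L): Z₁ = 182.0 + j3824 Ω, |Z₁| = 3828 Ω
Branch 2 (−jX_C): Z₂ = −j7472 Ω
Parallel: Z = Z₁Z₂/(Z₁+Z₂), |Z| = 7832 Ω, ∠Z = 84.42°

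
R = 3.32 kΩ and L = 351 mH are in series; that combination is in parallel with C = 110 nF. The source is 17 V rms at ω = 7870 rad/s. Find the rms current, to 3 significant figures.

X_L = ωL = 2760 Ω
X_C = 1/(ωC) = 1160 Ω
Branch 1 (R+jX_L): Z₁ = 3320 + j2760 Ω, |Z₁| = 4320 Ω
Branch 2 (−jX_C): Z₂ = −j1160 Ω
Parallel: Z = Z₁Z₂/(Z₁+Z₂), |Z| = 1350 Ω, ∠Z = -76.1°
I = V/|Z| = 17/1350 = 12.6 mA

12.6 mA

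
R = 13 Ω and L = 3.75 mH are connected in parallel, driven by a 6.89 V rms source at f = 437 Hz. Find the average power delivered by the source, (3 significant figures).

3.65 W

ω = 2πf = 2746 rad/s
X_L = ωL = 10.3 Ω
Parallel: admittances add. Y = 1/R + 1/(jωL)
Y = (0.0769 − j0.0971) S
|Y| = 0.124 S → |Z| = 1/|Y| = 8.07 Ω, ∠Z = −∠Y = 51.6°
I = V/|Z| = 854 mA
P = VI cos φ = 6.89 × 0.854 × cos(51.6°) = 3.65 W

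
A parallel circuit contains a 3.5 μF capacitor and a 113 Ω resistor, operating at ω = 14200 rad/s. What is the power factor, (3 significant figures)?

X_C = 1/(ωC) = 20.1 Ω
Parallel: admittances add. Y = 1/R + jωC
Y = (0.00885 + j0.0497) S
|Y| = 0.0505 S → |Z| = 1/|Y| = 19.8 Ω, ∠Z = −∠Y = -79.9°
cos φ = cos(-79.9°) = 0.175

0.175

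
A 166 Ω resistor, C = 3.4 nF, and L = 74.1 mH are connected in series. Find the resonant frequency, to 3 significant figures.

ω₀ = 1/√(LC) = 1/√(0.0741 × 3.4e-09) = 63000 rad/s
f₀ = ω₀/(2π) = 10.0 kHz

10.0 kHz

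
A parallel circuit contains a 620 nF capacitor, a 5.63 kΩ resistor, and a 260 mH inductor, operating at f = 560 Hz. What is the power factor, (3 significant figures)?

0.161

ω = 2πf = 3519 rad/s
X_L = ωL = 915 Ω
X_C = 1/(ωC) = 458 Ω
Parallel: admittances add. Y = 1/R + 1/(jωL) + jωC
Y = (0.000178 + j0.00109) S
|Y| = 0.00110 S → |Z| = 1/|Y| = 907 Ω, ∠Z = −∠Y = -80.7°
cos φ = cos(-80.7°) = 0.161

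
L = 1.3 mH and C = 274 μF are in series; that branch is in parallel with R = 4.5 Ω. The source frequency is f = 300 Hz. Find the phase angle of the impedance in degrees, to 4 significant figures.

ω = 2πf = 1885 rad/s
X_L = ωL = 2.450 Ω
X_C = 1/(ωC) = 1.936 Ω
Branch 1: Z₁ = R = 4.500 Ω
Branch 2 (series LC): Z₂ = j(X_L − X_C) = j0.5143 Ω
Parallel: Z = Z₁Z₂/(Z₁+Z₂), |Z| = 0.5109 Ω, ∠Z = 83.48°

83.48°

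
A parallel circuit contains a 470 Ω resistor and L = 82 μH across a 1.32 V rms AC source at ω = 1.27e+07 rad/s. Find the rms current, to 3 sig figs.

X_L = ωL = 1040 Ω
Parallel: admittances add. Y = 1/R + 1/(jωL)
Y = (0.00213 − j0.000960) S
|Y| = 0.00233 S → |Z| = 1/|Y| = 428 Ω, ∠Z = −∠Y = 24.3°
I = V/|Z| = 1.32/428 = 3.08 mA

3.08 mA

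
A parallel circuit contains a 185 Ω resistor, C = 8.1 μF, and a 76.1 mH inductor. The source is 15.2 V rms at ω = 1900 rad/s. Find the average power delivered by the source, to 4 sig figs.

1.249 W

X_L = ωL = 144.6 Ω
X_C = 1/(ωC) = 64.98 Ω
Parallel: admittances add. Y = 1/R + 1/(jωL) + jωC
Y = (0.005405 + j0.008474) S
|Y| = 0.01005 S → |Z| = 1/|Y| = 99.49 Ω, ∠Z = −∠Y = -57.47°
I = V/|Z| = 152.8 mA
P = VI cos φ = 15.2 × 0.1528 × cos(-57.47°) = 1.249 W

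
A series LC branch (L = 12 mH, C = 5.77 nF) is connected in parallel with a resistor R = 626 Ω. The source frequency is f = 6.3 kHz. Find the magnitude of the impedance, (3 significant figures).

ω = 2πf = 39580 rad/s
X_L = ωL = 475 Ω
X_C = 1/(ωC) = 4380 Ω
Branch 1: Z₁ = R = 626 Ω
Branch 2 (series LC): Z₂ = j(X_L − X_C) = −j3900 Ω
Parallel: Z = Z₁Z₂/(Z₁+Z₂), |Z| = 618 Ω, ∠Z = -9.11°

618 Ω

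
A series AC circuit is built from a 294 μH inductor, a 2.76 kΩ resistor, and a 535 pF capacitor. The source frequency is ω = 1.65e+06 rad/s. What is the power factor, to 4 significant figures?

X_L = ωL = 485.1 Ω
X_C = 1/(ωC) = 1133 Ω
Net reactance X = X_L − X_C = -647.7 Ω
Z = 2760 − j647.7 Ω
|Z| = √(2760² + 647.7²) = 2835 Ω
∠Z = arctan(-647.7/2760) = -13.21°
cos φ = cos(-13.21°) = 0.9735

0.9735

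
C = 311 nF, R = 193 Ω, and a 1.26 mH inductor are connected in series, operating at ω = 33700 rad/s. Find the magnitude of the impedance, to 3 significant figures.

200 Ω

X_L = ωL = 42.5 Ω
X_C = 1/(ωC) = 95.4 Ω
Net reactance X = X_L − X_C = -53.0 Ω
Z = 193 − j53.0 Ω
|Z| = √(193² + 53.0²) = 200 Ω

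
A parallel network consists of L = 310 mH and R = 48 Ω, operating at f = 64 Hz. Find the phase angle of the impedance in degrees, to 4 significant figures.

21.06°

ω = 2πf = 402.1 rad/s
X_L = ωL = 124.7 Ω
Parallel: admittances add. Y = 1/R + 1/(jωL)
Y = (0.02083 − j0.008022) S
|Y| = 0.02232 S → |Z| = 1/|Y| = 44.79 Ω, ∠Z = −∠Y = 21.06°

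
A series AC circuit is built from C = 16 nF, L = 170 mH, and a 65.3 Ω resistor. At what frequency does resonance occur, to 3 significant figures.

ω₀ = 1/√(LC) = 1/√(0.17 × 1.6e-08) = 19170 rad/s
f₀ = ω₀/(2π) = 3.05 kHz

3.05 kHz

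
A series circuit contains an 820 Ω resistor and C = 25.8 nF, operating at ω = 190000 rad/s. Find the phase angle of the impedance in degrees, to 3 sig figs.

X_C = 1/(ωC) = 204 Ω
Z = 820 − j204 Ω
|Z| = √(820² + 204²) = 845 Ω
∠Z = arctan(-204/820) = -14.0°

-14.0°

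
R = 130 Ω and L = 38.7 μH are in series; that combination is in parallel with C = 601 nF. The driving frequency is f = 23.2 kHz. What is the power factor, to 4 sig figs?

0.08764

ω = 2πf = 145800 rad/s
X_L = ωL = 5.641 Ω
X_C = 1/(ωC) = 11.41 Ω
Branch 1 (R+jX_L): Z₁ = 130.0 + j5.641 Ω, |Z₁| = 130.1 Ω
Branch 2 (−jX_C): Z₂ = −j11.41 Ω
Parallel: Z = Z₁Z₂/(Z₁+Z₂), |Z| = 11.41 Ω, ∠Z = -84.97°
cos φ = cos(-84.97°) = 0.08764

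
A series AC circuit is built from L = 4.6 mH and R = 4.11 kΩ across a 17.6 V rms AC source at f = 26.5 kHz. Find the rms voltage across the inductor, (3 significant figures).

ω = 2πf = 166500 rad/s
X_L = ωL = 766 Ω
Z = 4110 + j766 Ω
|Z| = √(4110² + 766²) = 4180 Ω
I = V/|Z| = 4.21 mA
V_L = I·|Z_L| = 0.00421 × 766 = 3.22 V

3.22 V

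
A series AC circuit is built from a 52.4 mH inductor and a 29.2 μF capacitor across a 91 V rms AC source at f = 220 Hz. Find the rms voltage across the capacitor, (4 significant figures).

47.31 V

ω = 2πf = 1382 rad/s
X_L = ωL = 72.43 Ω
X_C = 1/(ωC) = 24.78 Ω
Net reactance X = X_L − X_C = 47.66 Ω
Z = j47.66 Ω
|Z| = √(0² + 47.66²) = 47.66 Ω
I = V/|Z| = 1.909 A
V_C = I·|Z_C| = 1.909 × 24.78 = 47.31 V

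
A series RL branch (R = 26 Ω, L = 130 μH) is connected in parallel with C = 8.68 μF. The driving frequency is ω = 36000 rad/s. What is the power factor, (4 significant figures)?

X_L = ωL = 4.680 Ω
X_C = 1/(ωC) = 3.200 Ω
Branch 1 (R+jX_L): Z₁ = 26.00 + j4.680 Ω, |Z₁| = 26.42 Ω
Branch 2 (−jX_C): Z₂ = −j3.200 Ω
Parallel: Z = Z₁Z₂/(Z₁+Z₂), |Z| = 3.246 Ω, ∠Z = -83.05°
cos φ = cos(-83.05°) = 0.1209

0.1209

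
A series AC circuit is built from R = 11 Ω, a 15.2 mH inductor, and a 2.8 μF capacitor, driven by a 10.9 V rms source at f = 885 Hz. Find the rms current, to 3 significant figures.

472 mA

ω = 2πf = 5561 rad/s
X_L = ωL = 84.5 Ω
X_C = 1/(ωC) = 64.2 Ω
Net reactance X = X_L − X_C = 20.3 Ω
Z = 11.0 + j20.3 Ω
|Z| = √(11.0² + 20.3²) = 23.1 Ω
I = V/|Z| = 10.9/23.1 = 472 mA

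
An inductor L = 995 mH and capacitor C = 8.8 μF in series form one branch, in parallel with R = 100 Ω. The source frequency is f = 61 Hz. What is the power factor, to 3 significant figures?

ω = 2πf = 383.3 rad/s
X_L = ωL = 381 Ω
X_C = 1/(ωC) = 296 Ω
Branch 1: Z₁ = R = 100 Ω
Branch 2 (series LC): Z₂ = j(X_L − X_C) = j84.9 Ω
Parallel: Z = Z₁Z₂/(Z₁+Z₂), |Z| = 64.7 Ω, ∠Z = 49.7°
cos φ = cos(49.7°) = 0.647

0.647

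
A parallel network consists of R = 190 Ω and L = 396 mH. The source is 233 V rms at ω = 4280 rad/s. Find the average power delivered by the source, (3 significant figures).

X_L = ωL = 1690 Ω
Parallel: admittances add. Y = 1/R + 1/(jωL)
Y = (0.00526 − j0.000590) S
|Y| = 0.00530 S → |Z| = 1/|Y| = 189 Ω, ∠Z = −∠Y = 6.40°
I = V/|Z| = 1.23 A
P = VI cos φ = 233 × 1.23 × cos(6.40°) = 286 W

286 W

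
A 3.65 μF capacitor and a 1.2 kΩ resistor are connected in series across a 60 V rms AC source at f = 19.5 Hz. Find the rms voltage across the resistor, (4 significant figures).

ω = 2πf = 122.5 rad/s
X_C = 1/(ωC) = 2236 Ω
Z = 1200 − j2236 Ω
|Z| = √(1200² + 2236²) = 2538 Ω
I = V/|Z| = 23.64 mA
V_R = I·|Z_R| = 0.02364 × 1200 = 28.37 V

28.37 V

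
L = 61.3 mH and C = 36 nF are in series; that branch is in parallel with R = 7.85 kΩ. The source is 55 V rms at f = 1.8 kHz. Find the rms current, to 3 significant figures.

32.0 mA

ω = 2πf = 11310 rad/s
X_L = ωL = 693 Ω
X_C = 1/(ωC) = 2460 Ω
Branch 1: Z₁ = R = 7850 Ω
Branch 2 (series LC): Z₂ = j(X_L − X_C) = −j1760 Ω
Parallel: Z = Z₁Z₂/(Z₁+Z₂), |Z| = 1720 Ω, ∠Z = -77.3°
I = V/|Z| = 55/1720 = 32.0 mA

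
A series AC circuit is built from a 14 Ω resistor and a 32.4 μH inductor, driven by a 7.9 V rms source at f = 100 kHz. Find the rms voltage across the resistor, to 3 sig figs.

ω = 2πf = 628300 rad/s
X_L = ωL = 20.4 Ω
Z = 14.0 + j20.4 Ω
|Z| = √(14.0² + 20.4²) = 24.7 Ω
I = V/|Z| = 320 mA
V_R = I·|Z_R| = 0.320 × 14.0 = 4.48 V

4.48 V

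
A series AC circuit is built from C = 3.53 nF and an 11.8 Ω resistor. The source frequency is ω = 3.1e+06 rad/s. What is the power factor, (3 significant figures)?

0.128

X_C = 1/(ωC) = 91.4 Ω
Z = 11.8 − j91.4 Ω
|Z| = √(11.8² + 91.4²) = 92.1 Ω
∠Z = arctan(-91.4/11.8) = -82.6°
cos φ = cos(-82.6°) = 0.128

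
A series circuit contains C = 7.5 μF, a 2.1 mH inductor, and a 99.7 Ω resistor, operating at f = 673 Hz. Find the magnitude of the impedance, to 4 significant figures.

102.2 Ω

ω = 2πf = 4229 rad/s
X_L = ωL = 8.880 Ω
X_C = 1/(ωC) = 31.53 Ω
Net reactance X = X_L − X_C = -22.65 Ω
Z = 99.70 − j22.65 Ω
|Z| = √(99.70² + 22.65²) = 102.2 Ω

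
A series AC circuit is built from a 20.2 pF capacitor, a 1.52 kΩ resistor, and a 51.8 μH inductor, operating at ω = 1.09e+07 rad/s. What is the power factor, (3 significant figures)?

X_L = ωL = 565 Ω
X_C = 1/(ωC) = 4540 Ω
Net reactance X = X_L − X_C = -3980 Ω
Z = 1520 − j3980 Ω
|Z| = √(1520² + 3980²) = 4260 Ω
∠Z = arctan(-3980/1520) = -69.1°
cos φ = cos(-69.1°) = 0.357

0.357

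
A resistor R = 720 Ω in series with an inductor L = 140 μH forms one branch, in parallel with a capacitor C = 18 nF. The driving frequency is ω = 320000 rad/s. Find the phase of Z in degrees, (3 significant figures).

-76.3°

X_L = ωL = 44.8 Ω
X_C = 1/(ωC) = 174 Ω
Branch 1 (R+jX_L): Z₁ = 720 + j44.8 Ω, |Z₁| = 721 Ω
Branch 2 (−jX_C): Z₂ = −j174 Ω
Parallel: Z = Z₁Z₂/(Z₁+Z₂), |Z| = 171 Ω, ∠Z = -76.3°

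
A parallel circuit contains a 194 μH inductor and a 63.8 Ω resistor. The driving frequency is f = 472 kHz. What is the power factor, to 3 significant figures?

0.994

ω = 2πf = 2.966e+06 rad/s
X_L = ωL = 575 Ω
Parallel: admittances add. Y = 1/R + 1/(jωL)
Y = (0.0157 − j0.00174) S
|Y| = 0.0158 S → |Z| = 1/|Y| = 63.4 Ω, ∠Z = −∠Y = 6.33°
cos φ = cos(6.33°) = 0.994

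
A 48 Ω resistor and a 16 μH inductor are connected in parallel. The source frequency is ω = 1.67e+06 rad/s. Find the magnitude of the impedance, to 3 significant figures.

X_L = ωL = 26.7 Ω
Parallel: admittances add. Y = 1/R + 1/(jωL)
Y = (0.0208 − j0.0374) S
|Y| = 0.0428 S → |Z| = 1/|Y| = 23.3 Ω, ∠Z = −∠Y = 60.9°

23.3 Ω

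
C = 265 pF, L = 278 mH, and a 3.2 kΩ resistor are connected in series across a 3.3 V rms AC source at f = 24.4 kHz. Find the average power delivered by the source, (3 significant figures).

104 μW

ω = 2πf = 153300 rad/s
X_L = ωL = 42600 Ω
X_C = 1/(ωC) = 24600 Ω
Net reactance X = X_L − X_C = 18000 Ω
Z = 3200 + j18000 Ω
|Z| = √(3200² + 18000²) = 18300 Ω
∠Z = arctan(18000/3200) = 79.9°
I = V/|Z| = 180 μA
P = VI cos φ = 3.3 × 0.000180 × cos(79.9°) = 104 μW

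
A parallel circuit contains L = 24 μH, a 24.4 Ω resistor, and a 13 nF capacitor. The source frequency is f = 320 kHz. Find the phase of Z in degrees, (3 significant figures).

ω = 2πf = 2.011e+06 rad/s
X_L = ωL = 48.3 Ω
X_C = 1/(ωC) = 38.3 Ω
Parallel: admittances add. Y = 1/R + 1/(jωL) + jωC
Y = (0.0410 + j0.00541) S
|Y| = 0.0413 S → |Z| = 1/|Y| = 24.2 Ω, ∠Z = −∠Y = -7.53°

-7.53°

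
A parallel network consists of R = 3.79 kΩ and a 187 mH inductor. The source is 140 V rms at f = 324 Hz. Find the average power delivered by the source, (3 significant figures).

ω = 2πf = 2036 rad/s
X_L = ωL = 381 Ω
Parallel: admittances add. Y = 1/R + 1/(jωL)
Y = (0.000264 − j0.00263) S
|Y| = 0.00264 S → |Z| = 1/|Y| = 379 Ω, ∠Z = −∠Y = 84.3°
I = V/|Z| = 370 mA
P = VI cos φ = 140 × 0.370 × cos(84.3°) = 5.17 W

5.17 W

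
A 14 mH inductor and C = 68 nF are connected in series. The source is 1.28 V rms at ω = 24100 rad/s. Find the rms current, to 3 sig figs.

4.69 mA

X_L = ωL = 337 Ω
X_C = 1/(ωC) = 610 Ω
Net reactance X = X_L − X_C = -273 Ω
Z = − j273 Ω
|Z| = √(0² + 273²) = 273 Ω
I = V/|Z| = 1.28/273 = 4.69 mA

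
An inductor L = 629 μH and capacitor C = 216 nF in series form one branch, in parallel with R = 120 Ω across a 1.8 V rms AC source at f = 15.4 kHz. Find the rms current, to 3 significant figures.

ω = 2πf = 96760 rad/s
X_L = ωL = 60.9 Ω
X_C = 1/(ωC) = 47.8 Ω
Branch 1: Z₁ = R = 120 Ω
Branch 2 (series LC): Z₂ = j(X_L − X_C) = j13.0 Ω
Parallel: Z = Z₁Z₂/(Z₁+Z₂), |Z| = 12.9 Ω, ∠Z = 83.8°
I = V/|Z| = 1.8/12.9 = 139 mA

139 mA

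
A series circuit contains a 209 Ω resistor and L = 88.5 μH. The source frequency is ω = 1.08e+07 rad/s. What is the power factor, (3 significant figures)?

X_L = ωL = 956 Ω
Z = 209 + j956 Ω
|Z| = √(209² + 956²) = 978 Ω
∠Z = arctan(956/209) = 77.7°
cos φ = cos(77.7°) = 0.214

0.214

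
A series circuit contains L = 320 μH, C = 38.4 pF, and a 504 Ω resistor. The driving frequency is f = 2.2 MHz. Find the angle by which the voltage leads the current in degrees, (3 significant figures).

ω = 2πf = 1.382e+07 rad/s
X_L = ωL = 4420 Ω
X_C = 1/(ωC) = 1880 Ω
Net reactance X = X_L − X_C = 2540 Ω
Z = 504 + j2540 Ω
|Z| = √(504² + 2540²) = 2590 Ω
∠Z = arctan(2540/504) = 78.8°

78.8°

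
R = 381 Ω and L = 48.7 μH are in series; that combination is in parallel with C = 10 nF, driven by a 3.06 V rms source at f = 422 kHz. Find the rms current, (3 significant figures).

ω = 2πf = 2.652e+06 rad/s
X_L = ωL = 129 Ω
X_C = 1/(ωC) = 37.7 Ω
Branch 1 (R+jX_L): Z₁ = 381 + j129 Ω, |Z₁| = 402 Ω
Branch 2 (−jX_C): Z₂ = −j37.7 Ω
Parallel: Z = Z₁Z₂/(Z₁+Z₂), |Z| = 38.7 Ω, ∠Z = -84.8°
I = V/|Z| = 3.06/38.7 = 79.0 mA

79.0 mA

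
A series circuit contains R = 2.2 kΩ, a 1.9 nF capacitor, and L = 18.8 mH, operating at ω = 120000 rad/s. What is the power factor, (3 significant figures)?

X_L = ωL = 2260 Ω
X_C = 1/(ωC) = 4390 Ω
Net reactance X = X_L − X_C = -2130 Ω
Z = 2200 − j2130 Ω
|Z| = √(2200² + 2130²) = 3060 Ω
∠Z = arctan(-2130/2200) = -44.1°
cos φ = cos(-44.1°) = 0.718

0.718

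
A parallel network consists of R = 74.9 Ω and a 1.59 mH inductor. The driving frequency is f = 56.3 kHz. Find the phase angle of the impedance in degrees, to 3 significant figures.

7.59°

ω = 2πf = 353700 rad/s
X_L = ωL = 562 Ω
Parallel: admittances add. Y = 1/R + 1/(jωL)
Y = (0.0134 − j0.00178) S
|Y| = 0.0135 S → |Z| = 1/|Y| = 74.2 Ω, ∠Z = −∠Y = 7.59°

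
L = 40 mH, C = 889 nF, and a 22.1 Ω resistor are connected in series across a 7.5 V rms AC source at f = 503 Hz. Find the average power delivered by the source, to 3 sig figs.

ω = 2πf = 3160 rad/s
X_L = ωL = 126 Ω
X_C = 1/(ωC) = 356 Ω
Net reactance X = X_L − X_C = -230 Ω
Z = 22.1 − j230 Ω
|Z| = √(22.1² + 230²) = 231 Ω
∠Z = arctan(-230/22.1) = -84.5°
I = V/|Z| = 32.5 mA
P = VI cos φ = 7.5 × 0.0325 × cos(-84.5°) = 23.4 mW

23.4 mW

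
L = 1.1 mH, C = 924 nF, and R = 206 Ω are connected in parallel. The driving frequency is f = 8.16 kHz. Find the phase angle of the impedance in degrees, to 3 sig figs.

ω = 2πf = 51270 rad/s
X_L = ωL = 56.4 Ω
X_C = 1/(ωC) = 21.1 Ω
Parallel: admittances add. Y = 1/R + 1/(jωL) + jωC
Y = (0.00485 + j0.0296) S
|Y| = 0.0300 S → |Z| = 1/|Y| = 33.3 Ω, ∠Z = −∠Y = -80.7°

-80.7°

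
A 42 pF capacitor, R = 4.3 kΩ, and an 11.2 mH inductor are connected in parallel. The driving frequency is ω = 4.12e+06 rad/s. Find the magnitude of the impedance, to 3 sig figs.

X_L = ωL = 46100 Ω
X_C = 1/(ωC) = 5780 Ω
Parallel: admittances add. Y = 1/R + 1/(jωL) + jωC
Y = (0.000233 + j0.000151) S
|Y| = 0.000277 S → |Z| = 1/|Y| = 3600 Ω, ∠Z = −∠Y = -33.1°

3600 Ω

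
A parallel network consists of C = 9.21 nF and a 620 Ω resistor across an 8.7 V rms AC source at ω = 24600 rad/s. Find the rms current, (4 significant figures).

X_C = 1/(ωC) = 4414 Ω
Parallel: admittances add. Y = 1/R + jωC
Y = (0.001613 + j0.0002266) S
|Y| = 0.001629 S → |Z| = 1/|Y| = 614.0 Ω, ∠Z = −∠Y = -7.996°
I = V/|Z| = 8.7/614.0 = 14.17 mA

14.17 mA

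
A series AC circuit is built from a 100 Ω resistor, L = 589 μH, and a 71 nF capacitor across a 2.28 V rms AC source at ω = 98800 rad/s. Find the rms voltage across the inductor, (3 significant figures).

X_L = ωL = 58.2 Ω
X_C = 1/(ωC) = 143 Ω
Net reactance X = X_L − X_C = -84.4 Ω
Z = 100 − j84.4 Ω
|Z| = √(100² + 84.4²) = 131 Ω
I = V/|Z| = 17.4 mA
V_L = I·|Z_L| = 0.0174 × 58.2 = 1.01 V

1.01 V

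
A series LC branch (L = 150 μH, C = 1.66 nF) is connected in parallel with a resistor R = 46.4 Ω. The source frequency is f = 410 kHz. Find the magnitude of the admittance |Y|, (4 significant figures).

22.53 mS

ω = 2πf = 2.576e+06 rad/s
X_L = ωL = 386.4 Ω
X_C = 1/(ωC) = 233.8 Ω
Branch 1: Z₁ = R = 46.40 Ω
Branch 2 (series LC): Z₂ = j(X_L − X_C) = j152.6 Ω
Parallel: Z = Z₁Z₂/(Z₁+Z₂), |Z| = 44.39 Ω, ∠Z = 16.92°
|Y| = 1/|Z| = 22.53 mS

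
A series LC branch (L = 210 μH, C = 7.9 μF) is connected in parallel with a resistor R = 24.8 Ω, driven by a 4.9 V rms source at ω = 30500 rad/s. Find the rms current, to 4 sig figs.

X_L = ωL = 6.405 Ω
X_C = 1/(ωC) = 4.150 Ω
Branch 1: Z₁ = R = 24.80 Ω
Branch 2 (series LC): Z₂ = j(X_L − X_C) = j2.255 Ω
Parallel: Z = Z₁Z₂/(Z₁+Z₂), |Z| = 2.245 Ω, ∠Z = 84.81°
I = V/|Z| = 4.9/2.245 = 2.182 A

2.182 A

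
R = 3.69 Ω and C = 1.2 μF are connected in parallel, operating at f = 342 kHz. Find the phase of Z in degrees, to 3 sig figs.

ω = 2πf = 2.149e+06 rad/s
X_C = 1/(ωC) = 0.388 Ω
Parallel: admittances add. Y = 1/R + jωC
Y = (0.271 + j2.58) S
|Y| = 2.59 S → |Z| = 1/|Y| = 0.386 Ω, ∠Z = −∠Y = -84.0°

-84.0°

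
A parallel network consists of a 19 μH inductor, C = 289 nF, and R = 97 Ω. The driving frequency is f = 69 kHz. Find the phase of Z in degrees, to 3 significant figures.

-20.7°

ω = 2πf = 433500 rad/s
X_L = ωL = 8.24 Ω
X_C = 1/(ωC) = 7.98 Ω
Parallel: admittances add. Y = 1/R + 1/(jωL) + jωC
Y = (0.0103 + j0.00389) S
|Y| = 0.0110 S → |Z| = 1/|Y| = 90.7 Ω, ∠Z = −∠Y = -20.7°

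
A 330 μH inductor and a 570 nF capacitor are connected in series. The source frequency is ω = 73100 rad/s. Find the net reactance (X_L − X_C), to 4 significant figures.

0.1232 Ω

X_L = ωL = 24.12 Ω
X_C = 1/(ωC) = 24.00 Ω
X = 24.12 − 24.00 = 0.1232 Ω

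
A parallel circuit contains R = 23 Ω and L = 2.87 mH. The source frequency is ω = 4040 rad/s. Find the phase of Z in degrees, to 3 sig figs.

63.2°

X_L = ωL = 11.6 Ω
Parallel: admittances add. Y = 1/R + 1/(jωL)
Y = (0.0435 − j0.0862) S
|Y| = 0.0966 S → |Z| = 1/|Y| = 10.4 Ω, ∠Z = −∠Y = 63.2°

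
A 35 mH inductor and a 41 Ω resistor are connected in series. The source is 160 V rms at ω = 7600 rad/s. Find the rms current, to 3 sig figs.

594 mA

X_L = ωL = 266 Ω
Z = 41.0 + j266 Ω
|Z| = √(41.0² + 266²) = 269 Ω
I = V/|Z| = 160/269 = 594 mA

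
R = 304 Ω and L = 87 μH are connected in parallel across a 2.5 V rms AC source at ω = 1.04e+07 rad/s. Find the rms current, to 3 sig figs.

8.68 mA

X_L = ωL = 905 Ω
Parallel: admittances add. Y = 1/R + 1/(jωL)
Y = (0.00329 − j0.00111) S
|Y| = 0.00347 S → |Z| = 1/|Y| = 288 Ω, ∠Z = −∠Y = 18.6°
I = V/|Z| = 2.5/288 = 8.68 mA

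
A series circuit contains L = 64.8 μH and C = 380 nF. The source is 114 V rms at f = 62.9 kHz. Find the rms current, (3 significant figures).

ω = 2πf = 395200 rad/s
X_L = ωL = 25.6 Ω
X_C = 1/(ωC) = 6.66 Ω
Net reactance X = X_L − X_C = 19.0 Ω
Z = j19.0 Ω
|Z| = √(0² + 19.0²) = 19.0 Ω
I = V/|Z| = 114/19.0 = 6.02 A

6.02 A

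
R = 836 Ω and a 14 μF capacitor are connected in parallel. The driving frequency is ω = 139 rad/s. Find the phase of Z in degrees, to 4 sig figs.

-58.42°

X_C = 1/(ωC) = 513.9 Ω
Parallel: admittances add. Y = 1/R + jωC
Y = (0.001196 + j0.001946) S
|Y| = 0.002284 S → |Z| = 1/|Y| = 437.8 Ω, ∠Z = −∠Y = -58.42°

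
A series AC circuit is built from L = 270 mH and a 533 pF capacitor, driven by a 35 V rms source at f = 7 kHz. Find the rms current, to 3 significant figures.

ω = 2πf = 43980 rad/s
X_L = ωL = 11900 Ω
X_C = 1/(ωC) = 42700 Ω
Net reactance X = X_L − X_C = -30800 Ω
Z = − j30800 Ω
|Z| = √(0² + 30800²) = 30800 Ω
I = V/|Z| = 35/30800 = 1.14 mA

1.14 mA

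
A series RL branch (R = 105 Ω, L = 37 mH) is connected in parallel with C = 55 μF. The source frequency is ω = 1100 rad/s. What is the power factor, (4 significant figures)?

X_L = ωL = 40.70 Ω
X_C = 1/(ωC) = 16.53 Ω
Branch 1 (R+jX_L): Z₁ = 105.0 + j40.70 Ω, |Z₁| = 112.6 Ω
Branch 2 (−jX_C): Z₂ = −j16.53 Ω
Parallel: Z = Z₁Z₂/(Z₁+Z₂), |Z| = 17.28 Ω, ∠Z = -81.78°
cos φ = cos(-81.78°) = 0.1430

0.1430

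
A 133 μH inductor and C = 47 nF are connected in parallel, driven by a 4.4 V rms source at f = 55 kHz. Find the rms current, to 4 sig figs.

ω = 2πf = 345600 rad/s
X_L = ωL = 45.96 Ω
X_C = 1/(ωC) = 61.57 Ω
Parallel: admittances add. Y = 1/(jωL) + jωC
Y = (0 − j0.005515) S
|Y| = 0.005515 S → |Z| = 1/|Y| = 181.3 Ω, ∠Z = −∠Y = 90.00°
I = V/|Z| = 4.4/181.3 = 24.27 mA

24.27 mA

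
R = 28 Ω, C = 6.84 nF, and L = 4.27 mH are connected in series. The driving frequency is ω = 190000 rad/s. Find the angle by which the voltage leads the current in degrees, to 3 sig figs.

X_L = ωL = 811 Ω
X_C = 1/(ωC) = 769 Ω
Net reactance X = X_L − X_C = 41.8 Ω
Z = 28.0 + j41.8 Ω
|Z| = √(28.0² + 41.8²) = 50.3 Ω
∠Z = arctan(41.8/28.0) = 56.2°

56.2°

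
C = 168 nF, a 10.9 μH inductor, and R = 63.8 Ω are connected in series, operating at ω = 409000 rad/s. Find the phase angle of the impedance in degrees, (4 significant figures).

X_L = ωL = 4.458 Ω
X_C = 1/(ωC) = 14.55 Ω
Net reactance X = X_L − X_C = -10.10 Ω
Z = 63.80 − j10.10 Ω
|Z| = √(63.80² + 10.10²) = 64.59 Ω
∠Z = arctan(-10.10/63.80) = -8.992°

-8.992°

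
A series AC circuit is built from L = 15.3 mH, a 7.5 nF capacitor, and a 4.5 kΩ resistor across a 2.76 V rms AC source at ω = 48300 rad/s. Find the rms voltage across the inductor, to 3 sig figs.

X_L = ωL = 739 Ω
X_C = 1/(ωC) = 2760 Ω
Net reactance X = X_L − X_C = -2020 Ω
Z = 4500 − j2020 Ω
|Z| = √(4500² + 2020²) = 4930 Ω
I = V/|Z| = 559 μA
V_L = I·|Z_L| = 0.000559 × 739 = 0.413 V

0.413 V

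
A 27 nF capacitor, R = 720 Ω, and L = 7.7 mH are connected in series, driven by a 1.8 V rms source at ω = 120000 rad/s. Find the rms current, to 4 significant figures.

X_L = ωL = 924.0 Ω
X_C = 1/(ωC) = 308.6 Ω
Net reactance X = X_L − X_C = 615.4 Ω
Z = 720.0 + j615.4 Ω
|Z| = √(720.0² + 615.4²) = 947.1 Ω
I = V/|Z| = 1.8/947.1 = 1.900 mA

1.900 mA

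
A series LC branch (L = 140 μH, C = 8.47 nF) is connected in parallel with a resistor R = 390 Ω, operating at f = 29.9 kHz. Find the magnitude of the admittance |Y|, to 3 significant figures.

ω = 2πf = 187900 rad/s
X_L = ωL = 26.3 Ω
X_C = 1/(ωC) = 628 Ω
Branch 1: Z₁ = R = 390 Ω
Branch 2 (series LC): Z₂ = j(X_L − X_C) = −j602 Ω
Parallel: Z = Z₁Z₂/(Z₁+Z₂), |Z| = 327 Ω, ∠Z = -32.9°
|Y| = 1/|Z| = 3.05 mS

3.05 mS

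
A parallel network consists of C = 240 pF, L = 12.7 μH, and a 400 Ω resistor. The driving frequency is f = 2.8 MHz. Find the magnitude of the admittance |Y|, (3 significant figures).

ω = 2πf = 1.759e+07 rad/s
X_L = ωL = 223 Ω
X_C = 1/(ωC) = 237 Ω
Parallel: admittances add. Y = 1/R + 1/(jωL) + jωC
Y = (0.00250 − j0.000253) S
|Y| = 0.00251 S → |Z| = 1/|Y| = 398 Ω, ∠Z = −∠Y = 5.79°

2.51 mS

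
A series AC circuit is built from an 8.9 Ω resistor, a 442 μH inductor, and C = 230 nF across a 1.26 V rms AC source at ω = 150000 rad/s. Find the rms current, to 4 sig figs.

32.85 mA

X_L = ωL = 66.30 Ω
X_C = 1/(ωC) = 28.99 Ω
Net reactance X = X_L − X_C = 37.31 Ω
Z = 8.900 + j37.31 Ω
|Z| = √(8.900² + 37.31²) = 38.36 Ω
I = V/|Z| = 1.26/38.36 = 32.85 mA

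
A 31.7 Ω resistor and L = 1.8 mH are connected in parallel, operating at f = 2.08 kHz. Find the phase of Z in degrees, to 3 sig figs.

53.4°

ω = 2πf = 13070 rad/s
X_L = ωL = 23.5 Ω
Parallel: admittances add. Y = 1/R + 1/(jωL)
Y = (0.0315 − j0.0425) S
|Y| = 0.0529 S → |Z| = 1/|Y| = 18.9 Ω, ∠Z = −∠Y = 53.4°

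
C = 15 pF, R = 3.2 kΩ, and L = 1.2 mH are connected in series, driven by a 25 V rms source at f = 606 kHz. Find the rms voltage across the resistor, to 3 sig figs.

6.00 V

ω = 2πf = 3.808e+06 rad/s
X_L = ωL = 4570 Ω
X_C = 1/(ωC) = 17500 Ω
Net reactance X = X_L − X_C = -12900 Ω
Z = 3200 − j12900 Ω
|Z| = √(3200² + 12900²) = 13300 Ω
I = V/|Z| = 1.88 mA
V_R = I·|Z_R| = 0.00188 × 3200 = 6.00 V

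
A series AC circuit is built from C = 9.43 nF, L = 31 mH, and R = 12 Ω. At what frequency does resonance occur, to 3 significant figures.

ω₀ = 1/√(LC) = 1/√(0.031 × 9.43e-09) = 58490 rad/s
f₀ = ω₀/(2π) = 9.31 kHz

9.31 kHz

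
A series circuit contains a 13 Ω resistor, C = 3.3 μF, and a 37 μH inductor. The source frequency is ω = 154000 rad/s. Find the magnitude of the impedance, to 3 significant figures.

13.5 Ω

X_L = ωL = 5.70 Ω
X_C = 1/(ωC) = 1.97 Ω
Net reactance X = X_L − X_C = 3.73 Ω
Z = 13.0 + j3.73 Ω
|Z| = √(13.0² + 3.73²) = 13.5 Ω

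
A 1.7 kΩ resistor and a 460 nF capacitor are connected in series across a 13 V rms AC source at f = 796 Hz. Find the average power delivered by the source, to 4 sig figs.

93.31 mW

ω = 2πf = 5001 rad/s
X_C = 1/(ωC) = 434.7 Ω
Z = 1700 − j434.7 Ω
|Z| = √(1700² + 434.7²) = 1755 Ω
∠Z = arctan(-434.7/1700) = -14.34°
I = V/|Z| = 7.409 mA
P = VI cos φ = 13 × 0.007409 × cos(-14.34°) = 93.31 mW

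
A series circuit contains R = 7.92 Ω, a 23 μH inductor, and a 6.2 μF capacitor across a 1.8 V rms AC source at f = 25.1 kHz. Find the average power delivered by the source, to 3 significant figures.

369 mW

ω = 2πf = 157700 rad/s
X_L = ωL = 3.63 Ω
X_C = 1/(ωC) = 1.02 Ω
Net reactance X = X_L − X_C = 2.60 Ω
Z = 7.92 + j2.60 Ω
|Z| = √(7.92² + 2.60²) = 8.34 Ω
∠Z = arctan(2.60/7.92) = 18.2°
I = V/|Z| = 216 mA
P = VI cos φ = 1.8 × 0.216 × cos(18.2°) = 369 mW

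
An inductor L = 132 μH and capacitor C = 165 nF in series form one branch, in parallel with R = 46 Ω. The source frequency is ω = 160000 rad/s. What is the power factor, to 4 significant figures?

X_L = ωL = 21.12 Ω
X_C = 1/(ωC) = 37.88 Ω
Branch 1: Z₁ = R = 46.00 Ω
Branch 2 (series LC): Z₂ = j(X_L − X_C) = −j16.76 Ω
Parallel: Z = Z₁Z₂/(Z₁+Z₂), |Z| = 15.75 Ω, ∠Z = -69.98°
cos φ = cos(-69.98°) = 0.3423

0.3423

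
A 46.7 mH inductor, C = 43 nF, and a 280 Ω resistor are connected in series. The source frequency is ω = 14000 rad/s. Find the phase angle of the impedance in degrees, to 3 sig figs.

X_L = ωL = 654 Ω
X_C = 1/(ωC) = 1660 Ω
Net reactance X = X_L − X_C = -1010 Ω
Z = 280 − j1010 Ω
|Z| = √(280² + 1010²) = 1050 Ω
∠Z = arctan(-1010/280) = -74.5°

-74.5°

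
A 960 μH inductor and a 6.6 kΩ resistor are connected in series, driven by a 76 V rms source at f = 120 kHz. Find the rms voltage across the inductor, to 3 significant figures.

ω = 2πf = 754000 rad/s
X_L = ωL = 724 Ω
Z = 6600 + j724 Ω
|Z| = √(6600² + 724²) = 6640 Ω
I = V/|Z| = 11.4 mA
V_L = I·|Z_L| = 0.0114 × 724 = 8.29 V

8.29 V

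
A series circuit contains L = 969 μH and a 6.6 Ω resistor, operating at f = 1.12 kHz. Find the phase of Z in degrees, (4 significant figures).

ω = 2πf = 7037 rad/s
X_L = ωL = 6.819 Ω
Z = 6.600 + j6.819 Ω
|Z| = √(6.600² + 6.819²) = 9.490 Ω
∠Z = arctan(6.819/6.600) = 45.94°

45.94°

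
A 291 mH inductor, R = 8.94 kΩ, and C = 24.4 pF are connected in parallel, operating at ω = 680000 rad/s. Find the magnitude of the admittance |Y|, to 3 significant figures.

X_L = ωL = 198000 Ω
X_C = 1/(ωC) = 60300 Ω
Parallel: admittances add. Y = 1/R + 1/(jωL) + jωC
Y = (0.000112 + j1.15e-05) S
|Y| = 0.000112 S → |Z| = 1/|Y| = 8890 Ω, ∠Z = −∠Y = -5.89°

112 μS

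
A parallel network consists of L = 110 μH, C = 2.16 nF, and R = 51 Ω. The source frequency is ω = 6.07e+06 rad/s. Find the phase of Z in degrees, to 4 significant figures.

-30.64°

X_L = ωL = 667.7 Ω
X_C = 1/(ωC) = 76.27 Ω
Parallel: admittances add. Y = 1/R + 1/(jωL) + jωC
Y = (0.01961 + j0.01161) S
|Y| = 0.02279 S → |Z| = 1/|Y| = 43.88 Ω, ∠Z = −∠Y = -30.64°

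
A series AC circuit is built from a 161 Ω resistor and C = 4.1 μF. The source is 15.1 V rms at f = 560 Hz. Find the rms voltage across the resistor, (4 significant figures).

ω = 2πf = 3519 rad/s
X_C = 1/(ωC) = 69.32 Ω
Z = 161.0 − j69.32 Ω
|Z| = √(161.0² + 69.32²) = 175.3 Ω
I = V/|Z| = 86.14 mA
V_R = I·|Z_R| = 0.08614 × 161.0 = 13.87 V

13.87 V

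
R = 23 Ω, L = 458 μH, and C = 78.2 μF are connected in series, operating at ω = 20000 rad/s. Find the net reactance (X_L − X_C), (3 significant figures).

8.52 Ω

X_L = ωL = 9.16 Ω
X_C = 1/(ωC) = 0.639 Ω
X = 9.16 − 0.639 = 8.52 Ω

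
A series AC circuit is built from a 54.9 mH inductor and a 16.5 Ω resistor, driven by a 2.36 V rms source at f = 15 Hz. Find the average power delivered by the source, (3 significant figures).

ω = 2πf = 94.25 rad/s
X_L = ωL = 5.17 Ω
Z = 16.5 + j5.17 Ω
|Z| = √(16.5² + 5.17²) = 17.3 Ω
∠Z = arctan(5.17/16.5) = 17.4°
I = V/|Z| = 136 mA
P = VI cos φ = 2.36 × 0.136 × cos(17.4°) = 307 mW

307 mW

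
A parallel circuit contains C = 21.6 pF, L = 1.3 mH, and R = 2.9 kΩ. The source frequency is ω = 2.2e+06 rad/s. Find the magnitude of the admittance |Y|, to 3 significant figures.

458 μS

X_L = ωL = 2860 Ω
X_C = 1/(ωC) = 21000 Ω
Parallel: admittances add. Y = 1/R + 1/(jωL) + jωC
Y = (0.000345 − j0.000302) S
|Y| = 0.000458 S → |Z| = 1/|Y| = 2180 Ω, ∠Z = −∠Y = 41.2°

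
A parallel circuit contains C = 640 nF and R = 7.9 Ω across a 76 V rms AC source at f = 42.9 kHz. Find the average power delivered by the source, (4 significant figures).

ω = 2πf = 269500 rad/s
X_C = 1/(ωC) = 5.797 Ω
Parallel: admittances add. Y = 1/R + jωC
Y = (0.1266 + j0.1725) S
|Y| = 0.2140 S → |Z| = 1/|Y| = 4.674 Ω, ∠Z = −∠Y = -53.73°
I = V/|Z| = 16.26 A
P = VI cos φ = 76 × 16.26 × cos(-53.73°) = 731.1 W

731.1 W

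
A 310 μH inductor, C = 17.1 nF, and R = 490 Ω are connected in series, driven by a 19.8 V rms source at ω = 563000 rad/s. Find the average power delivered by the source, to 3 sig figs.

X_L = ωL = 175 Ω
X_C = 1/(ωC) = 104 Ω
Net reactance X = X_L − X_C = 70.7 Ω
Z = 490 + j70.7 Ω
|Z| = √(490² + 70.7²) = 495 Ω
∠Z = arctan(70.7/490) = 8.21°
I = V/|Z| = 40.0 mA
P = VI cos φ = 19.8 × 0.0400 × cos(8.21°) = 784 mW

784 mW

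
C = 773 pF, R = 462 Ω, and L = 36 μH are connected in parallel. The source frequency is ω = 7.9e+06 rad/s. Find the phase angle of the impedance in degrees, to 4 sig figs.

-50.12°

X_L = ωL = 284.4 Ω
X_C = 1/(ωC) = 163.8 Ω
Parallel: admittances add. Y = 1/R + 1/(jωL) + jωC
Y = (0.002165 + j0.002591) S
|Y| = 0.003376 S → |Z| = 1/|Y| = 296.2 Ω, ∠Z = −∠Y = -50.12°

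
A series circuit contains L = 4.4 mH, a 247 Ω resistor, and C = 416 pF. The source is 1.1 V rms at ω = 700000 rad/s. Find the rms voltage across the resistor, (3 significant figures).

X_L = ωL = 3080 Ω
X_C = 1/(ωC) = 3430 Ω
Net reactance X = X_L − X_C = -354 Ω
Z = 247 − j354 Ω
|Z| = √(247² + 354²) = 432 Ω
I = V/|Z| = 2.55 mA
V_R = I·|Z_R| = 0.00255 × 247 = 0.629 V

0.629 V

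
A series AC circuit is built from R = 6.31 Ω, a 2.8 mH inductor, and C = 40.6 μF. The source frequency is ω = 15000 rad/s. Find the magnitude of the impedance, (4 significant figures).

40.85 Ω

X_L = ωL = 42.00 Ω
X_C = 1/(ωC) = 1.642 Ω
Net reactance X = X_L − X_C = 40.36 Ω
Z = 6.310 + j40.36 Ω
|Z| = √(6.310² + 40.36²) = 40.85 Ω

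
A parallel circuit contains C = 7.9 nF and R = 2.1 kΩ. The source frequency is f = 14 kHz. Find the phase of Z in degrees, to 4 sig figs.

ω = 2πf = 87960 rad/s
X_C = 1/(ωC) = 1439 Ω
Parallel: admittances add. Y = 1/R + jωC
Y = (0.0004762 + j0.0006949) S
|Y| = 0.0008424 S → |Z| = 1/|Y| = 1187 Ω, ∠Z = −∠Y = -55.58°

-55.58°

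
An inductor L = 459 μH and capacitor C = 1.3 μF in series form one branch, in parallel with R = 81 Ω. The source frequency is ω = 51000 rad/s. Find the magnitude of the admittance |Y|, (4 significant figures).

120.7 mS

X_L = ωL = 23.41 Ω
X_C = 1/(ωC) = 15.08 Ω
Branch 1: Z₁ = R = 81.00 Ω
Branch 2 (series LC): Z₂ = j(X_L − X_C) = j8.326 Ω
Parallel: Z = Z₁Z₂/(Z₁+Z₂), |Z| = 8.282 Ω, ∠Z = 84.13°
|Y| = 1/|Z| = 120.7 mS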